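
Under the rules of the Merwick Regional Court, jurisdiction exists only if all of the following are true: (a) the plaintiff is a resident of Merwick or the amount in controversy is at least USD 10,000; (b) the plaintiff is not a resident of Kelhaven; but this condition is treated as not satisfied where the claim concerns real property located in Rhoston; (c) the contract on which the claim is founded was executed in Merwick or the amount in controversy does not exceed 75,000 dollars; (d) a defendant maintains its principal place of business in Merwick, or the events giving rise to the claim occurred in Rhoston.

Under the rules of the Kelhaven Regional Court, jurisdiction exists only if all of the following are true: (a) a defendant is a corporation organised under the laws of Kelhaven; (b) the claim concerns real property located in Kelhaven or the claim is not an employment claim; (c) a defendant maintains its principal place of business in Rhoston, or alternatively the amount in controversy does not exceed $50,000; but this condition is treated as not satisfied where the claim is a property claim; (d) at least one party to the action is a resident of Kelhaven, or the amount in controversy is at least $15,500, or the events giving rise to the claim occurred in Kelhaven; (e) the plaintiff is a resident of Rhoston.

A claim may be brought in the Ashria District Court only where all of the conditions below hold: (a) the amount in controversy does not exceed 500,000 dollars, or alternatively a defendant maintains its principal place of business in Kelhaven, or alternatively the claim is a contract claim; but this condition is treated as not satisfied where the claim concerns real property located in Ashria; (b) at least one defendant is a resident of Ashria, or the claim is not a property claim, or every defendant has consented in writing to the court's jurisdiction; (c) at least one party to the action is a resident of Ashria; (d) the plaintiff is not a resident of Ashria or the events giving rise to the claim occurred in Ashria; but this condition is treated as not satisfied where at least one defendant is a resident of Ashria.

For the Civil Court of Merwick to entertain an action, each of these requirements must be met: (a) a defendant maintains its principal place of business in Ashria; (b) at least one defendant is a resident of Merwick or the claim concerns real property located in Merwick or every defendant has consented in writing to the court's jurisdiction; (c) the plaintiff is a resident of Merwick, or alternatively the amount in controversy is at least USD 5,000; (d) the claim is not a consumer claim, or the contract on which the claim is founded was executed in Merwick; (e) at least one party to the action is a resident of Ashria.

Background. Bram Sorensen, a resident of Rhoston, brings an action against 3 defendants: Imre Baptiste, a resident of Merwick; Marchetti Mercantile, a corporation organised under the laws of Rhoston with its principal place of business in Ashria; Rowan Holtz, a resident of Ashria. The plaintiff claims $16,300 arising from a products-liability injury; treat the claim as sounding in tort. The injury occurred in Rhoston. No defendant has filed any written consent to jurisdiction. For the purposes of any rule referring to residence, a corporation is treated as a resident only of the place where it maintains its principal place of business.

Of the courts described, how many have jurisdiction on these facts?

The Merwick Regional Court:
  (a) The amount in controversy is USD 16,300, which meets the USD 10,000 floor, so one alternative holds. Condition met.
  (b) The plaintiff resides in Rhoston, which is not Kelhaven. The carve-out does not apply: the claim does not concern real property. Satisfied.
  (c) The amount in controversy is $16,300, within the $75,000 ceiling, which satisfies one of the alternatives. Condition met.
  (d) The operative events occurred in Rhoston, so this disjunct is met. Met.
  → Jurisdiction lies.
The Kelhaven Regional Court:
  (a) The corporate defendant(s) are organised in Rhoston, not Kelhaven. Fails.
  (b) The claim is a tort claim, not an employment claim, which satisfies one of the alternatives. Met.
  (c) The amount in controversy is 16,300 dollars, within the 50,000 dollars ceiling — that alternative is enough. And the carve-out is inapplicable — the claim is a tort claim, not a property claim. Met.
  (d) The amount in controversy is 16,300 dollars, which meets the 15,500 dollars floor, so this disjunct is met. Satisfied.
  (e) The plaintiff resides in Rhoston. Satisfied.
  → No jurisdiction.
The Ashria District Court:
  (a) The amount in controversy is 16,300 dollars, within the $500,000 ceiling, so one alternative holds. The carve-out does not apply: the claim does not concern real property. Met.
  (b) Marchetti Mercantile resides in Ashria, so this disjunct is met. Satisfied.
  (c) Marchetti Mercantile resides in Ashria. Met.
  (d) The plaintiff resides in Rhoston, which is not Ashria — that alternative is enough. But the carve-out bites: Marchetti Mercantile resides in Ashria. Fails.
  → No jurisdiction.
The Civil Court of Merwick:
  (a) Marchetti Mercantile has its principal place of business in Ashria. Condition met.
  (b) Imre Baptiste resides in Merwick, which satisfies one of the alternatives. Condition met.
  (c) The amount in controversy is 16,300 dollars, which meets the USD 5,000 floor — that alternative is enough. Condition met.
  (d) The claim is a tort claim, not a consumer claim, so one alternative holds. Satisfied.
  (e) Marchetti Mercantile resides in Ashria. Satisfied.
  → All conditions met; jurisdiction exists.
Courts with jurisdiction: the Merwick Regional Court, the Civil Court of Merwick — 2 in total.

2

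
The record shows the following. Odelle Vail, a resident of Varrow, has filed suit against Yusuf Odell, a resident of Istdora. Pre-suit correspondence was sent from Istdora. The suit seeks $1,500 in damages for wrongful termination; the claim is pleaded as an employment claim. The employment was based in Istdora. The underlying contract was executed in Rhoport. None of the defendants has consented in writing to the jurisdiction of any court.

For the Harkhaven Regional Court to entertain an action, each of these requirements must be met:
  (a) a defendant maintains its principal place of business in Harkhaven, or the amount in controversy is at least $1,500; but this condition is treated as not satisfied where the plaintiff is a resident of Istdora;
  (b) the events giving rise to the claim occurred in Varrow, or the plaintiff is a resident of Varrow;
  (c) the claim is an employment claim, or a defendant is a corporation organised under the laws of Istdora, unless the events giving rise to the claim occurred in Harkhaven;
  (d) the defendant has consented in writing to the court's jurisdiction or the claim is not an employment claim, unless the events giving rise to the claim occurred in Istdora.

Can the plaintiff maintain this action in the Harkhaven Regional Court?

Yes

The Harkhaven Regional Court:
  (a) The amount in controversy is USD 1,500, which meets the USD 1,500 floor, so one alternative holds. The exception is not triggered, since the plaintiff resides in Varrow, not Istdora. Met.
  (b) The plaintiff resides in Varrow, so this disjunct is met. Satisfied.
  (c) The claim is an employment claim — that alternative is enough. Satisfied.
  (d) No such written consent has been filed; the claim is an employment claim — every alternative fails. But the operative events occurred in Istdora, and the 'unless' clause therefore excuses the requirement. Satisfied.
  → Jurisdiction lies.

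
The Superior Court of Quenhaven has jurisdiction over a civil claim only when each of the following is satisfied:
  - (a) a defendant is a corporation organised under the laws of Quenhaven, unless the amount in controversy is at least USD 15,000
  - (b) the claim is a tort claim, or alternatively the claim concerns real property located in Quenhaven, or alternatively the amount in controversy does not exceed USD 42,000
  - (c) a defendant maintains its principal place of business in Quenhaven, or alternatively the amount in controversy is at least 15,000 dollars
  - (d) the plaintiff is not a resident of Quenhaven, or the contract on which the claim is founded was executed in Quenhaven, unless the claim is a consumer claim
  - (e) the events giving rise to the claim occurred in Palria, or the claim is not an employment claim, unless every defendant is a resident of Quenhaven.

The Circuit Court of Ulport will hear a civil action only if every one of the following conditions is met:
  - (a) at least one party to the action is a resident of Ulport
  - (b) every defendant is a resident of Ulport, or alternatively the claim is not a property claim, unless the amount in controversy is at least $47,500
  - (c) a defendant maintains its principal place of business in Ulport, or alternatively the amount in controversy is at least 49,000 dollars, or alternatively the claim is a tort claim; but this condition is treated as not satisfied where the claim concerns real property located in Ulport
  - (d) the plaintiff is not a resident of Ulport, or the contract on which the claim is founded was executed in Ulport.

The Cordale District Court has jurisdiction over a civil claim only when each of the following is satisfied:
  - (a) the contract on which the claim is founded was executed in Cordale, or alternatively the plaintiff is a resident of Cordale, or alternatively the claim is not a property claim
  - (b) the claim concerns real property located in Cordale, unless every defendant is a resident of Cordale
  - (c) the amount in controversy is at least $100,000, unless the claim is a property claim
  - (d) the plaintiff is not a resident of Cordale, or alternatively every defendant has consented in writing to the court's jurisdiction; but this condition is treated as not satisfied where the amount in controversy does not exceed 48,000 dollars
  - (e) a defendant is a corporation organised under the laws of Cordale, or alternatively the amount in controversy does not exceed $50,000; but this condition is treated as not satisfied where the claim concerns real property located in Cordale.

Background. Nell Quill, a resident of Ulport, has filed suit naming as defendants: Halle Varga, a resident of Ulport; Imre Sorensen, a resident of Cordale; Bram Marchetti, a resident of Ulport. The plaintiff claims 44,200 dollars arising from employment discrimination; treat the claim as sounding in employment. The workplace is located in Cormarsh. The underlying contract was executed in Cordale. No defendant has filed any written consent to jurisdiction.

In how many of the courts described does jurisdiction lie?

The Superior Court of Quenhaven:
  (a) No defendant is a corporation. But the amount in controversy is 44,200 dollars, which meets the $15,000 floor, and the 'unless' clause therefore excuses the requirement. Condition met.
  (b) The claim is an employment claim, not a tort claim; the claim does not concern real property; the amount in controversy is 44,200 dollars, above the 42,000 dollars ceiling — none of the alternatives is met. Fails.
  (c) The amount in controversy is USD 44,200, which meets the USD 15,000 floor — that alternative is enough. Met.
  (d) The plaintiff resides in Ulport, which is not Quenhaven, which satisfies one of the alternatives. Satisfied.
  (e) The operative events occurred in Cormarsh, not Palria; the claim is an employment claim — every alternative fails. Nor does the 'unless' clause help: the defendants reside as follows — Halle Varga in Ulport, Imre Sorensen in Cordale, Bram Marchetti in Ulport — not all in Quenhaven. Condition not met.
  → The court lacks jurisdiction.
The Circuit Court of Ulport:
  (a) Nell Quill resides in Ulport. Satisfied.
  (b) The claim is an employment claim, not a property claim, so one alternative holds. Satisfied.
  (c) No defendant is a corporation; the amount in controversy is 44,200 dollars, below the USD 49,000 floor; the claim is an employment claim, not a tort claim — no alternative holds. Not met.
  (d) The plaintiff resides in Ulport; the contract was executed in Cordale, not Ulport — no alternative holds. Not met.
  → At least one condition fails; no jurisdiction.
The Cordale District Court:
  (a) The contract was executed in Cordale, which satisfies one of the alternatives. Condition met.
  (b) The claim does not concern real property. And the defendants reside as follows — Halle Varga in Ulport, Imre Sorensen in Cordale, Bram Marchetti in Ulport — not all in Cordale, so the proviso does not save it. Not met.
  (c) The amount in controversy is $44,200, below the 100,000 dollars floor. Nor does the 'unless' clause help: the claim is an employment claim, not a property claim. Fails.
  (d) The plaintiff resides in Ulport, which is not Cordale, so one alternative holds. But the amount in controversy is $44,200, within the USD 48,000 ceiling, triggering the carve-out and defeating this condition. Not satisfied.
  (e) The amount in controversy is $44,200, within the 50,000 dollars ceiling, so this disjunct is met. And the carve-out is inapplicable — the claim does not concern real property. Condition met.
  → Not every requirement is met — no jurisdiction.
No court satisfies all of its conditions.

0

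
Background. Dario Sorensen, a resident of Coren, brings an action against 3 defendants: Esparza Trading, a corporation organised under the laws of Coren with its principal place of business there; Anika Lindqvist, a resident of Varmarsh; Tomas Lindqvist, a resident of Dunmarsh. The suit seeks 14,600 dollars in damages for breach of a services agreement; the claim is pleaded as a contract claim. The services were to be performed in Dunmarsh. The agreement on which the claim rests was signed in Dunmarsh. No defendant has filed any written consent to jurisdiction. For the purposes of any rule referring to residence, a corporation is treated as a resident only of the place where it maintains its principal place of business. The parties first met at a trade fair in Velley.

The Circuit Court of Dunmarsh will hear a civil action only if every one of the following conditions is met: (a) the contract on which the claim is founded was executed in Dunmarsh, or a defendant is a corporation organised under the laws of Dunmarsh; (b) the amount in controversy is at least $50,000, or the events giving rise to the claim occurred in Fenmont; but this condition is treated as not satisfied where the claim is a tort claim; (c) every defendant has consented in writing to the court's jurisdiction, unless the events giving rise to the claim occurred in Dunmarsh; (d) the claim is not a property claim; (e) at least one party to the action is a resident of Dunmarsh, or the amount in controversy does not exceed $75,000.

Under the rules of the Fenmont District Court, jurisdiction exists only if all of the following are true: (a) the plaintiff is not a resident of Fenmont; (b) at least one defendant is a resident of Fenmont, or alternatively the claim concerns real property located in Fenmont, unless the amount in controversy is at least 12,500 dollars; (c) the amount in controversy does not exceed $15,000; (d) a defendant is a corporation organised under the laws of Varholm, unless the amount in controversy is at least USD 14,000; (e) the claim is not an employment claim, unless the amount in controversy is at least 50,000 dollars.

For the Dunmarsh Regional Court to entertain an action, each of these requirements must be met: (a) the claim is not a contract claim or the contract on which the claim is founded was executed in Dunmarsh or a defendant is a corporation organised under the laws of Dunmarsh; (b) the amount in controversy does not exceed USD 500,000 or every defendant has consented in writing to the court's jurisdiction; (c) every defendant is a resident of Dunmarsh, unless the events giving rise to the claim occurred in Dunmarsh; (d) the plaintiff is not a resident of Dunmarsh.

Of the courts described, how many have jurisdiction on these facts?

The Circuit Court of Dunmarsh:
  (a) The contract was executed in Dunmarsh, so one alternative holds. Condition met.
  (b) The amount in controversy is USD 14,600, below the 50,000 dollars floor; the operative events occurred in Dunmarsh, not Fenmont — no alternative holds. Not satisfied.
  (c) No such written consent has been filed. The proviso rescues it, though: the operative events occurred in Dunmarsh. Condition met.
  (d) The claim is a contract claim, not a property claim. Met.
  (e) Tomas Lindqvist resides in Dunmarsh, so one alternative holds. Condition met.
  → The court lacks jurisdiction.
The Fenmont District Court:
  (a) The plaintiff resides in Coren, which is not Fenmont. Met.
  (b) No defendant resides in Fenmont (they reside in Coren, Varmarsh, Dunmarsh); the claim does not concern real property — every alternative fails. But the amount in controversy is 14,600 dollars, which meets the $12,500 floor, and the 'unless' clause therefore excuses the requirement. Condition met.
  (c) The amount in controversy is USD 14,600, within the 15,000 dollars ceiling. Condition met.
  (d) The corporate defendant(s) are organised in Coren, not Varholm. However, the amount in controversy is $14,600, which meets the $14,000 floor, so the 'unless' proviso supplies this condition. Met.
  (e) The claim is a contract claim, not an employment claim. Satisfied.
  → The court has jurisdiction.
The Dunmarsh Regional Court:
  (a) The contract was executed in Dunmarsh — that alternative is enough. Met.
  (b) The amount in controversy is $14,600, within the 500,000 dollars ceiling — that alternative is enough. Met.
  (c) The defendants reside as follows — Esparza Trading in Coren, Anika Lindqvist in Varmarsh, Tomas Lindqvist in Dunmarsh — not all in Dunmarsh. However, the operative events occurred in Dunmarsh, so the 'unless' proviso supplies this condition. Met.
  (d) The plaintiff resides in Coren, which is not Dunmarsh. Satisfied.
  → Jurisdiction lies.
Courts with jurisdiction: the Fenmont District Court, the Dunmarsh Regional Court — 2 in total.

2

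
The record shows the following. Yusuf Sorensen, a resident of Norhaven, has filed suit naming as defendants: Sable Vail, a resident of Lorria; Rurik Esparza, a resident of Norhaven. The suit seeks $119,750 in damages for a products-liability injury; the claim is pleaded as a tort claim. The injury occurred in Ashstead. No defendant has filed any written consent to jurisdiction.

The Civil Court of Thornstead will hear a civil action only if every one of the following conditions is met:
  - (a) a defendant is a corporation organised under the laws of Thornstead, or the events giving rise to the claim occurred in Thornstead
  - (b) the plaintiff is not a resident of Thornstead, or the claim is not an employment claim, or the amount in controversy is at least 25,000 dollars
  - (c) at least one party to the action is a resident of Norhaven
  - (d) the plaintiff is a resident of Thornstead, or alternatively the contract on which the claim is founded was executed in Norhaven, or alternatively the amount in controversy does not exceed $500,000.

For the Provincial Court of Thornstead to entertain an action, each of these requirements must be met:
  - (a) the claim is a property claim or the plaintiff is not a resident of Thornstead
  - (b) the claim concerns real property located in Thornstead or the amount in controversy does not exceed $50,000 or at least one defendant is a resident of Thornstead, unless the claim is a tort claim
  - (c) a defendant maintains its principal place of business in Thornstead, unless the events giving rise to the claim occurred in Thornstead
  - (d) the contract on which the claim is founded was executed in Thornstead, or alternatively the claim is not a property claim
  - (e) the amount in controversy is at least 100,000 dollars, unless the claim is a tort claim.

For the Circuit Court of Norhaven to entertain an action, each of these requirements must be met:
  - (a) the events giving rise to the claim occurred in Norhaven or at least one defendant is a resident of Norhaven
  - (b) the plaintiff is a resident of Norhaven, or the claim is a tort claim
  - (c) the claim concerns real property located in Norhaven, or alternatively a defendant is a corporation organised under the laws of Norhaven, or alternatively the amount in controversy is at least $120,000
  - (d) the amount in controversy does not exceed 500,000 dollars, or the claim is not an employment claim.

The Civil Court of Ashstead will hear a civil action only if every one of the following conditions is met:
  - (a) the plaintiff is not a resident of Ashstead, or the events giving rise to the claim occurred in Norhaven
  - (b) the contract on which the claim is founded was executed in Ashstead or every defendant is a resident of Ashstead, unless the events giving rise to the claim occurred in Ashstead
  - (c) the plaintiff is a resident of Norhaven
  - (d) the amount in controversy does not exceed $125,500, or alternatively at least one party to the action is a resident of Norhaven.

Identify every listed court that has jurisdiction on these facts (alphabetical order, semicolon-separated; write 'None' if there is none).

the Civil Court of Ashstead

The Civil Court of Thornstead:
  (a) No defendant is a corporation; the operative events occurred in Ashstead, not Thornstead — no alternative holds. Not satisfied.
  (b) The plaintiff resides in Norhaven, which is not Thornstead — that alternative is enough. Met.
  (c) Yusuf Sorensen resides in Norhaven. Satisfied.
  (d) The amount in controversy is $119,750, within the USD 500,000 ceiling — that alternative is enough. Met.
  → No jurisdiction.
The Provincial Court of Thornstead:
  (a) The plaintiff resides in Norhaven, which is not Thornstead, so this disjunct is met. Satisfied.
  (b) The claim does not concern real property; the amount in controversy is $119,750, above the USD 50,000 ceiling; no defendant resides in Thornstead (they reside in Lorria, Norhaven) — none of the alternatives is met. But the claim is a tort claim, and the 'unless' clause therefore excuses the requirement. Condition met.
  (c) No defendant is a corporation. Nor does the 'unless' clause help: the operative events occurred in Ashstead, not Thornstead. Not met.
  (d) The claim is a tort claim, not a property claim, so one alternative holds. Satisfied.
  (e) The amount in controversy is USD 119,750, which meets the USD 100,000 floor. Met.
  → At least one condition fails; no jurisdiction.
The Circuit Court of Norhaven:
  (a) Rurik Esparza resides in Norhaven, so this disjunct is met. Satisfied.
  (b) The plaintiff resides in Norhaven, so this disjunct is met. Met.
  (c) The claim does not concern real property; no defendant is a corporation; the amount in controversy is 119,750 dollars, below the $120,000 floor — every alternative fails. Condition not met.
  (d) The amount in controversy is 119,750 dollars, within the $500,000 ceiling, so one alternative holds. Condition met.
  → At least one condition fails; no jurisdiction.
The Civil Court of Ashstead:
  (a) The plaintiff resides in Norhaven, which is not Ashstead, which satisfies one of the alternatives. Satisfied.
  (b) No contract (and hence no place of execution) is alleged; the defendants reside as follows — Sable Vail in Lorria, Rurik Esparza in Norhaven — not all in Ashstead — every alternative fails. But the operative events occurred in Ashstead, and the 'unless' clause therefore excuses the requirement. Satisfied.
  (c) The plaintiff resides in Norhaven. Satisfied.
  (d) The amount in controversy is $119,750, within the 125,500 dollars ceiling, so one alternative holds. Met.
  → Jurisdiction lies.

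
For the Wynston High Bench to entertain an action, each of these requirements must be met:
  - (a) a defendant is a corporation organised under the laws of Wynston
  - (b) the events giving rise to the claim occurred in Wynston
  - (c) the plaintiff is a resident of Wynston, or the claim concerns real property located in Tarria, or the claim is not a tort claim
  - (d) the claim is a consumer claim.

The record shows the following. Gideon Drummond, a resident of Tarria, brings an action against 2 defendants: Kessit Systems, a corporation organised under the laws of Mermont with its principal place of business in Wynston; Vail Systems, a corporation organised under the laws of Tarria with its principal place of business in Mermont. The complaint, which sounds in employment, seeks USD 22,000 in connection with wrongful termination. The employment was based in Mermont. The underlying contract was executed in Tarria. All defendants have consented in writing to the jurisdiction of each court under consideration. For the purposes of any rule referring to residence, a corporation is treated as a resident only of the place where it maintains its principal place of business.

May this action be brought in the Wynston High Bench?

The Wynston High Bench:
  (a) The corporate defendant(s) are organised in Mermont, Tarria, not Wynston. Not met.
  (b) The operative events occurred in Mermont, not Wynston. Not satisfied.
  (c) The claim is an employment claim, not a tort claim, so one alternative holds. Met.
  (d) The claim is an employment claim, not a consumer claim. Condition not met.
  → Not every requirement is met — no jurisdiction.

No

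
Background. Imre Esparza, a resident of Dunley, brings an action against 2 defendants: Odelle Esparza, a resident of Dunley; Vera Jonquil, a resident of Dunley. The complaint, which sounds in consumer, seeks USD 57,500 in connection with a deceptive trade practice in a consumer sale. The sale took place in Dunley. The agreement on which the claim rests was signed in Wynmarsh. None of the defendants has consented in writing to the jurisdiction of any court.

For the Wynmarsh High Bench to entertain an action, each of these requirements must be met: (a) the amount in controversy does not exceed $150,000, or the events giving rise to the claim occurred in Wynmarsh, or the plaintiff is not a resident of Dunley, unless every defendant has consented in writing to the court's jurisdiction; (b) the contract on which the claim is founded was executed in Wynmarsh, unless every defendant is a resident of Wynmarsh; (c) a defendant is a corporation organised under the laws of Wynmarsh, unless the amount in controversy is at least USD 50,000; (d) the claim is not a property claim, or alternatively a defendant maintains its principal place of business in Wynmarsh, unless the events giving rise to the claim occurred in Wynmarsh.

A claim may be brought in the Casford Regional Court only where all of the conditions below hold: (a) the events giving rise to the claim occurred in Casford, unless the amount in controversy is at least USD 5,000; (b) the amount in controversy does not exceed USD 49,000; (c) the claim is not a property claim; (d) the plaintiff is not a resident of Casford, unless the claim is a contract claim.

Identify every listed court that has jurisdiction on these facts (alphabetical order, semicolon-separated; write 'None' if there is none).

the Wynmarsh High Bench

The Wynmarsh High Bench:
  (a) The amount in controversy is $57,500, within the $150,000 ceiling, so this disjunct is met. Satisfied.
  (b) The contract was executed in Wynmarsh. Condition met.
  (c) No defendant is a corporation. But the amount in controversy is $57,500, which meets the $50,000 floor, and the 'unless' clause therefore excuses the requirement. Satisfied.
  (d) The claim is a consumer claim, not a property claim, which satisfies one of the alternatives. Condition met.
  → All conditions met; jurisdiction exists.
The Casford Regional Court:
  (a) The operative events occurred in Dunley, not Casford. But the amount in controversy is 57,500 dollars, which meets the USD 5,000 floor, and the 'unless' clause therefore excuses the requirement. Satisfied.
  (b) The amount in controversy is 57,500 dollars, above the USD 49,000 ceiling. Fails.
  (c) The claim is a consumer claim, not a property claim. Met.
  (d) The plaintiff resides in Dunley, which is not Casford. Condition met.
  → Not every requirement is met — no jurisdiction.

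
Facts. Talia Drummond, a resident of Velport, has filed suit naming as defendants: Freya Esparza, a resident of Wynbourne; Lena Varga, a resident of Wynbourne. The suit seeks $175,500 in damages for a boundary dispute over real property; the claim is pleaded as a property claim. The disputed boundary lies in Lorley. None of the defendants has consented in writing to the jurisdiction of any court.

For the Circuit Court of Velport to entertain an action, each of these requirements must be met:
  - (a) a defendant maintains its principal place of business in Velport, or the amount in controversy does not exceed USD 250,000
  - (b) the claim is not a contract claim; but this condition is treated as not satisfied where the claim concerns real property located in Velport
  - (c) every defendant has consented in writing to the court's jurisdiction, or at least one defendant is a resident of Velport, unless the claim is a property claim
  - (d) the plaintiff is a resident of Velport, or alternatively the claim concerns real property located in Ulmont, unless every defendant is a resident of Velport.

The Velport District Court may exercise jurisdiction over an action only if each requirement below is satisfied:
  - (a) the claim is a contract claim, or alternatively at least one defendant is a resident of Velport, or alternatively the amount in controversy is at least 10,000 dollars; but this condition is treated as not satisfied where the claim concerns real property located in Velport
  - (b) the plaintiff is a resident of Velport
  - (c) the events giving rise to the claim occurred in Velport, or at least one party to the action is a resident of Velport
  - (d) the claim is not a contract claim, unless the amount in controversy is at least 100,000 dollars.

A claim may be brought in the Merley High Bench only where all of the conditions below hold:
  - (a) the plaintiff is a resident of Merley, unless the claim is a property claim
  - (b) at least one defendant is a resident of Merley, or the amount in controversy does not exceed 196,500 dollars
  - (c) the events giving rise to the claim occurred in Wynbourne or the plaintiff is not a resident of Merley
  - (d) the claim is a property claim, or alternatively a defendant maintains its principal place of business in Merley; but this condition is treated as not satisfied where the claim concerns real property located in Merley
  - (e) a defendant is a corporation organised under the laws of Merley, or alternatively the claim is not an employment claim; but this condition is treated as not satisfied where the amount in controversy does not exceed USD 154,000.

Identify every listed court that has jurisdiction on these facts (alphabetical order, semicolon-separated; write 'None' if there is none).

the Circuit Court of Velport; the Merley High Bench; the Velport District Court

The Circuit Court of Velport:
  (a) The amount in controversy is $175,500, within the USD 250,000 ceiling, which satisfies one of the alternatives. Satisfied.
  (b) The claim is a property claim, not a contract claim. The exception is not triggered, since the property lies in Lorley, not Velport. Condition met.
  (c) No such written consent has been filed; no defendant resides in Velport (they reside in Wynbourne, Wynbourne) — none of the alternatives is met. But the claim is a property claim, and the 'unless' clause therefore excuses the requirement. Met.
  (d) The plaintiff resides in Velport, so this disjunct is met. Met.
  → Every requirement is satisfied — jurisdiction.
The Velport District Court:
  (a) The amount in controversy is 175,500 dollars, which meets the USD 10,000 floor, so this disjunct is met. The exception is not triggered, since the property lies in Lorley, not Velport. Met.
  (b) The plaintiff resides in Velport. Met.
  (c) Talia Drummond resides in Velport, so one alternative holds. Condition met.
  (d) The claim is a property claim, not a contract claim. Met.
  → Every requirement is satisfied — jurisdiction.
The Merley High Bench:
  (a) The plaintiff resides in Velport, not Merley. But the claim is a property claim, and the 'unless' clause therefore excuses the requirement. Met.
  (b) The amount in controversy is USD 175,500, within the 196,500 dollars ceiling, so this disjunct is met. Met.
  (c) The plaintiff resides in Velport, which is not Merley — that alternative is enough. Met.
  (d) The claim is a property claim, so this disjunct is met. The carve-out does not apply: the property lies in Lorley, not Merley. Satisfied.
  (e) The claim is a property claim, not an employment claim, which satisfies one of the alternatives. The carve-out does not apply: the amount in controversy is $175,500, above the $154,000 ceiling. Satisfied.
  → The court has jurisdiction.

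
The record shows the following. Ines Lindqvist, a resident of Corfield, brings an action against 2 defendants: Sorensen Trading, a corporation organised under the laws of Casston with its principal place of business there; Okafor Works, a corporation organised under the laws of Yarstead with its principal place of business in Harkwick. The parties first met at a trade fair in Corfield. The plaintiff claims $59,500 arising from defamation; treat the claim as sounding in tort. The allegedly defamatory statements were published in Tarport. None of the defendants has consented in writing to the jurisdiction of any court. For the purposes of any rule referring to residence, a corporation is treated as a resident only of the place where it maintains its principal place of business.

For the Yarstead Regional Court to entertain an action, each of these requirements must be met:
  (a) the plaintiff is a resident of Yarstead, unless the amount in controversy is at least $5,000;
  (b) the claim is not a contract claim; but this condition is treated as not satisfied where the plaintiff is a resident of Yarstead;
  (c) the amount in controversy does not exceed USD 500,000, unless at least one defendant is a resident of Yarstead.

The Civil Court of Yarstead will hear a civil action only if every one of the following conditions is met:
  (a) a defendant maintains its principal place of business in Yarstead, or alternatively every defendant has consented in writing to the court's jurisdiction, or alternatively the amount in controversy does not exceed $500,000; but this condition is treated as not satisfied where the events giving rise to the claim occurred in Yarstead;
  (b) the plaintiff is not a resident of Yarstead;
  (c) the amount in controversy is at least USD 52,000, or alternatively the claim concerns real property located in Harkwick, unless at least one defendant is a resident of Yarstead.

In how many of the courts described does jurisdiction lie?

The Yarstead Regional Court:
  (a) The plaintiff resides in Corfield, not Yarstead. But the amount in controversy is $59,500, which meets the USD 5,000 floor, and the 'unless' clause therefore excuses the requirement. Met.
  (b) The claim is a tort claim, not a contract claim. The exception is not triggered, since the plaintiff resides in Corfield, not Yarstead. Condition met.
  (c) The amount in controversy is $59,500, within the USD 500,000 ceiling. Met.
  → Every requirement is satisfied — jurisdiction.
The Civil Court of Yarstead:
  (a) The amount in controversy is USD 59,500, within the $500,000 ceiling, so this disjunct is met. The carve-out does not apply: the operative events occurred in Tarport, not Yarstead. Satisfied.
  (b) The plaintiff resides in Corfield, which is not Yarstead. Satisfied.
  (c) The amount in controversy is USD 59,500, which meets the 52,000 dollars floor, so one alternative holds. Met.
  → Jurisdiction lies.
Courts with jurisdiction: the Yarstead Regional Court, the Civil Court of Yarstead — 2 in total.

2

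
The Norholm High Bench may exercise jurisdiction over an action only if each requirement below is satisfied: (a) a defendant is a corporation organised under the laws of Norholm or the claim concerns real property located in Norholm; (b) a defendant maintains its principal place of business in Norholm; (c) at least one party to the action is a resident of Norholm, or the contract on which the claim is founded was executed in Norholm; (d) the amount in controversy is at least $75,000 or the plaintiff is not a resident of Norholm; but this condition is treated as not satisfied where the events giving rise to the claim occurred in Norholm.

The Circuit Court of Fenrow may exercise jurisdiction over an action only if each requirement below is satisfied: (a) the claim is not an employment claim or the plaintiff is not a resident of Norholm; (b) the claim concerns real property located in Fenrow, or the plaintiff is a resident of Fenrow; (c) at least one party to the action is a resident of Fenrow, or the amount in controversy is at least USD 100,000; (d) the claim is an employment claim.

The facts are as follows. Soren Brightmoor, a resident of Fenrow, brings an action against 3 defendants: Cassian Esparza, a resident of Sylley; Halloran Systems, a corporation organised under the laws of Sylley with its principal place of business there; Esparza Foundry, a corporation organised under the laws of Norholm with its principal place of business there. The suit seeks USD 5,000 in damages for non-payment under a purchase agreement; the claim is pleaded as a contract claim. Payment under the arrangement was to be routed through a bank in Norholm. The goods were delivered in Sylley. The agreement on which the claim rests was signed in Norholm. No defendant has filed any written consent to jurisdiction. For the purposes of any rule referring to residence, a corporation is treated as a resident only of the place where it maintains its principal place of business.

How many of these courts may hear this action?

The Norholm High Bench:
  (a) Esparza Foundry is organised under the laws of Norholm — that alternative is enough. Satisfied.
  (b) Esparza Foundry has its principal place of business in Norholm. Met.
  (c) Esparza Foundry resides in Norholm, so this disjunct is met. Met.
  (d) The plaintiff resides in Fenrow, which is not Norholm, which satisfies one of the alternatives. And the carve-out is inapplicable — the operative events occurred in Sylley, not Norholm. Satisfied.
  → All conditions met; jurisdiction exists.
The Circuit Court of Fenrow:
  (a) The claim is a contract claim, not an employment claim, so one alternative holds. Satisfied.
  (b) The plaintiff resides in Fenrow, so one alternative holds. Satisfied.
  (c) Soren Brightmoor resides in Fenrow, so one alternative holds. Met.
  (d) The claim is a contract claim, not an employment claim. Not met.
  → No jurisdiction.
Courts with jurisdiction: the Norholm High Bench — 1 in total.

1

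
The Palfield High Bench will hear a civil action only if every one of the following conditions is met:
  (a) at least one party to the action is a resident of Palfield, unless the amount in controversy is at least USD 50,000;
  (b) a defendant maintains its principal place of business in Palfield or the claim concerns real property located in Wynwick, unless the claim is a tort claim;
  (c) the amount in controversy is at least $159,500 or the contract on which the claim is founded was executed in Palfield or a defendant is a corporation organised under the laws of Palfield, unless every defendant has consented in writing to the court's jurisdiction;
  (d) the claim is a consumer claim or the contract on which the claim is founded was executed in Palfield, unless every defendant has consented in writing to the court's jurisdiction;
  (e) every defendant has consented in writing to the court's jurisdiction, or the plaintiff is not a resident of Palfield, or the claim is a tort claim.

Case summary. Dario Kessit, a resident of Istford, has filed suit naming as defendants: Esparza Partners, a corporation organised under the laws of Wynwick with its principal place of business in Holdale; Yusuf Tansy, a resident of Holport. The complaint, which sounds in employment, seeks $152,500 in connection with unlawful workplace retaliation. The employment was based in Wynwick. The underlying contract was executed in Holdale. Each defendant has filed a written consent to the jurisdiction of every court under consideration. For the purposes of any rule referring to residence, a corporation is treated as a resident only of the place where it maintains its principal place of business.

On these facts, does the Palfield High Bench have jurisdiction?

The Palfield High Bench:
  (a) No party resides in Palfield. However, the amount in controversy is 152,500 dollars, which meets the USD 50,000 floor, so the 'unless' proviso supplies this condition. Condition met.
  (b) The corporate defendant(s) have their principal place of business in Holdale, not Palfield; the claim does not concern real property — no alternative holds. And the claim is an employment claim, not a tort claim, so the proviso does not save it. Not satisfied.
  (c) The amount in controversy is $152,500, below the USD 159,500 floor; the contract was executed in Holdale, not Palfield; the corporate defendant(s) are organised in Wynwick, not Palfield — no alternative holds. The proviso rescues it, though: every defendant has filed written consent. Met.
  (d) The claim is an employment claim, not a consumer claim; the contract was executed in Holdale, not Palfield — no alternative holds. The proviso rescues it, though: every defendant has filed written consent. Condition met.
  (e) Every defendant has filed written consent, which satisfies one of the alternatives. Condition met.
  → No jurisdiction.

No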